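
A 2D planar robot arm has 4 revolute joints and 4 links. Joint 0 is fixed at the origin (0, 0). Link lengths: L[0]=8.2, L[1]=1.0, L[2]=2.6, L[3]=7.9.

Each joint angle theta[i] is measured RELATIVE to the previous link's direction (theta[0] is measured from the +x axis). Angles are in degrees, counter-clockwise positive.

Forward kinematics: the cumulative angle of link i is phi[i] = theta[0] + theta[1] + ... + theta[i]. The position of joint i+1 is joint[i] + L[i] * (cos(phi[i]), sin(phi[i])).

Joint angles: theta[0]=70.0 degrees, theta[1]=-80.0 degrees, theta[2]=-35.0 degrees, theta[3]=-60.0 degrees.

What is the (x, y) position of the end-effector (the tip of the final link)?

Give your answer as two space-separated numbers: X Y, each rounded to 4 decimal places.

Answer: 3.5832 -1.9375

Derivation:
joint[0] = (0.0000, 0.0000)  (base)
link 0: phi[0] = 70 = 70 deg
  cos(70 deg) = 0.3420, sin(70 deg) = 0.9397
  joint[1] = (0.0000, 0.0000) + 8.2 * (0.3420, 0.9397) = (0.0000 + 2.8046, 0.0000 + 7.7055) = (2.8046, 7.7055)
link 1: phi[1] = 70 + -80 = -10 deg
  cos(-10 deg) = 0.9848, sin(-10 deg) = -0.1736
  joint[2] = (2.8046, 7.7055) + 1 * (0.9848, -0.1736) = (2.8046 + 0.9848, 7.7055 + -0.1736) = (3.7894, 7.5318)
link 2: phi[2] = 70 + -80 + -35 = -45 deg
  cos(-45 deg) = 0.7071, sin(-45 deg) = -0.7071
  joint[3] = (3.7894, 7.5318) + 2.6 * (0.7071, -0.7071) = (3.7894 + 1.8385, 7.5318 + -1.8385) = (5.6279, 5.6934)
link 3: phi[3] = 70 + -80 + -35 + -60 = -105 deg
  cos(-105 deg) = -0.2588, sin(-105 deg) = -0.9659
  joint[4] = (5.6279, 5.6934) + 7.9 * (-0.2588, -0.9659) = (5.6279 + -2.0447, 5.6934 + -7.6308) = (3.5832, -1.9375)
End effector: (3.5832, -1.9375)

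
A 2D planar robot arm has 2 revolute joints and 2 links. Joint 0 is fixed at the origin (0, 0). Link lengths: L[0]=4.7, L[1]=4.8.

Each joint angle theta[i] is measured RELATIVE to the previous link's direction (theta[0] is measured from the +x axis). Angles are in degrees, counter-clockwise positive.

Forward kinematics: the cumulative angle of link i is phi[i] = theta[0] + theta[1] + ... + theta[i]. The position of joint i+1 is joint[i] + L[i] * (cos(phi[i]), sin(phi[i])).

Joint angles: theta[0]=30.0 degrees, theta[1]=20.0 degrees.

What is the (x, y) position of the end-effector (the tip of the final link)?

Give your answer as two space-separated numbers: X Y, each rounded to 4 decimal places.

Answer: 7.1557 6.0270

Derivation:
joint[0] = (0.0000, 0.0000)  (base)
link 0: phi[0] = 30 = 30 deg
  cos(30 deg) = 0.8660, sin(30 deg) = 0.5000
  joint[1] = (0.0000, 0.0000) + 4.7 * (0.8660, 0.5000) = (0.0000 + 4.0703, 0.0000 + 2.3500) = (4.0703, 2.3500)
link 1: phi[1] = 30 + 20 = 50 deg
  cos(50 deg) = 0.6428, sin(50 deg) = 0.7660
  joint[2] = (4.0703, 2.3500) + 4.8 * (0.6428, 0.7660) = (4.0703 + 3.0854, 2.3500 + 3.6770) = (7.1557, 6.0270)
End effector: (7.1557, 6.0270)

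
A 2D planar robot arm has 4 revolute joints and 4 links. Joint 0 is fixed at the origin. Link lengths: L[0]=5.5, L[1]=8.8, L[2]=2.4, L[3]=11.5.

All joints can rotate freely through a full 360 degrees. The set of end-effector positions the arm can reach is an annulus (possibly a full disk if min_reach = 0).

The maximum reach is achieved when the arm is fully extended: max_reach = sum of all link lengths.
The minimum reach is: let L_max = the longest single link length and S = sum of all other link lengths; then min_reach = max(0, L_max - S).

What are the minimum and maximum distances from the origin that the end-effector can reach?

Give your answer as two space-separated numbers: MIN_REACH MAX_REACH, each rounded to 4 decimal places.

Answer: 0.0000 28.2000

Derivation:
Link lengths: [5.5, 8.8, 2.4, 11.5]
max_reach = 5.5 + 8.8 + 2.4 + 11.5 = 28.2
L_max = max([5.5, 8.8, 2.4, 11.5]) = 11.5
S (sum of others) = 28.2 - 11.5 = 16.7
min_reach = max(0, 11.5 - 16.7) = max(0, -5.2) = 0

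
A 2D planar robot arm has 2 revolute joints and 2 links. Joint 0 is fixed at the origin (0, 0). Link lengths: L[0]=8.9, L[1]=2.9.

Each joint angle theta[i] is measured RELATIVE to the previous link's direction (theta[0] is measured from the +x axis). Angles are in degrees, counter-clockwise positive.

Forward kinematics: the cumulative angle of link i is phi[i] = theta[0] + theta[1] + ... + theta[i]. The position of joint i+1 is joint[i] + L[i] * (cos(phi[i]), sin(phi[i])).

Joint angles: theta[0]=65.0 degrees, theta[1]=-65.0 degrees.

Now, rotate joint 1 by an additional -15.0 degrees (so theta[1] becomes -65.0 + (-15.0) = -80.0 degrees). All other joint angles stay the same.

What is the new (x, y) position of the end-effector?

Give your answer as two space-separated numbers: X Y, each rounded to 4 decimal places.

Answer: 6.5625 7.3156

Derivation:
joint[0] = (0.0000, 0.0000)  (base)
link 0: phi[0] = 65 = 65 deg
  cos(65 deg) = 0.4226, sin(65 deg) = 0.9063
  joint[1] = (0.0000, 0.0000) + 8.9 * (0.4226, 0.9063) = (0.0000 + 3.7613, 0.0000 + 8.0661) = (3.7613, 8.0661)
link 1: phi[1] = 65 + -80 = -15 deg
  cos(-15 deg) = 0.9659, sin(-15 deg) = -0.2588
  joint[2] = (3.7613, 8.0661) + 2.9 * (0.9659, -0.2588) = (3.7613 + 2.8012, 8.0661 + -0.7506) = (6.5625, 7.3156)
End effector: (6.5625, 7.3156)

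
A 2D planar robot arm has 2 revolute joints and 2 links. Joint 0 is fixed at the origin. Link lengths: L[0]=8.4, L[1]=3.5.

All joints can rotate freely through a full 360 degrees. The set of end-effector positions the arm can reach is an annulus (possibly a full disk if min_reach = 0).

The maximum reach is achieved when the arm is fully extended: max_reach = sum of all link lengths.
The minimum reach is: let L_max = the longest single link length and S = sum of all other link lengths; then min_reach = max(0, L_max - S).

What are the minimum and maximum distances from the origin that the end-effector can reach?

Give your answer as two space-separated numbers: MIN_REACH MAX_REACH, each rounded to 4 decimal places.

Link lengths: [8.4, 3.5]
max_reach = 8.4 + 3.5 = 11.9
L_max = max([8.4, 3.5]) = 8.4
S (sum of others) = 11.9 - 8.4 = 3.5
min_reach = max(0, 8.4 - 3.5) = max(0, 4.9) = 4.9

Answer: 4.9000 11.9000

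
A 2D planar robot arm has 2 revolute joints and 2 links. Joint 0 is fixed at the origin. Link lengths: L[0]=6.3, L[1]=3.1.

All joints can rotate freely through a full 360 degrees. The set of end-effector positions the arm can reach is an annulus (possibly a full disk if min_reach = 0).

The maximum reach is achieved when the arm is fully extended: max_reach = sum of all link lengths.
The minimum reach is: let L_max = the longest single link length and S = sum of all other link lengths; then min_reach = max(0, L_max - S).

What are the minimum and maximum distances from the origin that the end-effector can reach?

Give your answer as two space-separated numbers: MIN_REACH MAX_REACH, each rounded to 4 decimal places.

Answer: 3.2000 9.4000

Derivation:
Link lengths: [6.3, 3.1]
max_reach = 6.3 + 3.1 = 9.4
L_max = max([6.3, 3.1]) = 6.3
S (sum of others) = 9.4 - 6.3 = 3.1
min_reach = max(0, 6.3 - 3.1) = max(0, 3.2) = 3.2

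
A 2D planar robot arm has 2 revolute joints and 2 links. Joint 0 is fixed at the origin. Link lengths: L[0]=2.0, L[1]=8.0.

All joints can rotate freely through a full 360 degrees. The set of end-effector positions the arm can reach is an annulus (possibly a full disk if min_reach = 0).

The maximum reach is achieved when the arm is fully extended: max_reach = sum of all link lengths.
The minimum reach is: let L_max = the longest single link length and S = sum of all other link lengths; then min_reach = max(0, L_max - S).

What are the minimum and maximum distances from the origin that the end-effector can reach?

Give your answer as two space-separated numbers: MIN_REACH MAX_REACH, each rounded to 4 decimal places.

Link lengths: [2.0, 8.0]
max_reach = 2 + 8 = 10
L_max = max([2.0, 8.0]) = 8
S (sum of others) = 10 - 8 = 2
min_reach = max(0, 8 - 2) = max(0, 6) = 6

Answer: 6.0000 10.0000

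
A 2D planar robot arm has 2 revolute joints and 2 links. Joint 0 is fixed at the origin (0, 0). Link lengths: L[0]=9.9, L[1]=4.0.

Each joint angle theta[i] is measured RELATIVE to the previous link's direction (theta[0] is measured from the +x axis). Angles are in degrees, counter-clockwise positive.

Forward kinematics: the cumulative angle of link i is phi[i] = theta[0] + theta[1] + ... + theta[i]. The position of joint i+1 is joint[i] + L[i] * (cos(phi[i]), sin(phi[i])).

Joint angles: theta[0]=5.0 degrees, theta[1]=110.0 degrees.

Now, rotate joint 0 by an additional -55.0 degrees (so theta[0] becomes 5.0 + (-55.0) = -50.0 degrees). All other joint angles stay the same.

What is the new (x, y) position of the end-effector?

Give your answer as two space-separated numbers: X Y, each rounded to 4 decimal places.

Answer: 8.3636 -4.1197

Derivation:
joint[0] = (0.0000, 0.0000)  (base)
link 0: phi[0] = -50 = -50 deg
  cos(-50 deg) = 0.6428, sin(-50 deg) = -0.7660
  joint[1] = (0.0000, 0.0000) + 9.9 * (0.6428, -0.7660) = (0.0000 + 6.3636, 0.0000 + -7.5838) = (6.3636, -7.5838)
link 1: phi[1] = -50 + 110 = 60 deg
  cos(60 deg) = 0.5000, sin(60 deg) = 0.8660
  joint[2] = (6.3636, -7.5838) + 4 * (0.5000, 0.8660) = (6.3636 + 2.0000, -7.5838 + 3.4641) = (8.3636, -4.1197)
End effector: (8.3636, -4.1197)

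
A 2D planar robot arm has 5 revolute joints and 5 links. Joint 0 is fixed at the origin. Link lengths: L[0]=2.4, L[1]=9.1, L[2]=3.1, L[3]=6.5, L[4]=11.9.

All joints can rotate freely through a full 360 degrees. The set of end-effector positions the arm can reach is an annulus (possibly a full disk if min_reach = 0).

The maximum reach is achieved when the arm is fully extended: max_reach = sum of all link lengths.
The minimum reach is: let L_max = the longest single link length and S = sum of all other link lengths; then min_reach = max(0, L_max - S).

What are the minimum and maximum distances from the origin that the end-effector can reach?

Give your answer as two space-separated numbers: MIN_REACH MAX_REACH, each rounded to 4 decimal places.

Answer: 0.0000 33.0000

Derivation:
Link lengths: [2.4, 9.1, 3.1, 6.5, 11.9]
max_reach = 2.4 + 9.1 + 3.1 + 6.5 + 11.9 = 33
L_max = max([2.4, 9.1, 3.1, 6.5, 11.9]) = 11.9
S (sum of others) = 33 - 11.9 = 21.1
min_reach = max(0, 11.9 - 21.1) = max(0, -9.2) = 0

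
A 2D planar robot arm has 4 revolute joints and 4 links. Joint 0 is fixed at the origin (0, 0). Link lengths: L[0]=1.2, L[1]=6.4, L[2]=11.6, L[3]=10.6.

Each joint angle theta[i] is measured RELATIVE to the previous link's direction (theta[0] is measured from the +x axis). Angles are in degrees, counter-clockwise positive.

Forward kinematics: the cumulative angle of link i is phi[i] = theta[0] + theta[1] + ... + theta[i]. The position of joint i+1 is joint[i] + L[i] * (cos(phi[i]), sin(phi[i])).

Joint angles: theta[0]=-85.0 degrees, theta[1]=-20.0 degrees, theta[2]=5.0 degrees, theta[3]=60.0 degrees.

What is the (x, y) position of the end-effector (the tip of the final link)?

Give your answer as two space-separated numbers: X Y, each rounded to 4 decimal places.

joint[0] = (0.0000, 0.0000)  (base)
link 0: phi[0] = -85 = -85 deg
  cos(-85 deg) = 0.0872, sin(-85 deg) = -0.9962
  joint[1] = (0.0000, 0.0000) + 1.2 * (0.0872, -0.9962) = (0.0000 + 0.1046, 0.0000 + -1.1954) = (0.1046, -1.1954)
link 1: phi[1] = -85 + -20 = -105 deg
  cos(-105 deg) = -0.2588, sin(-105 deg) = -0.9659
  joint[2] = (0.1046, -1.1954) + 6.4 * (-0.2588, -0.9659) = (0.1046 + -1.6564, -1.1954 + -6.1819) = (-1.5519, -7.3774)
link 2: phi[2] = -85 + -20 + 5 = -100 deg
  cos(-100 deg) = -0.1736, sin(-100 deg) = -0.9848
  joint[3] = (-1.5519, -7.3774) + 11.6 * (-0.1736, -0.9848) = (-1.5519 + -2.0143, -7.3774 + -11.4238) = (-3.5662, -18.8011)
link 3: phi[3] = -85 + -20 + 5 + 60 = -40 deg
  cos(-40 deg) = 0.7660, sin(-40 deg) = -0.6428
  joint[4] = (-3.5662, -18.8011) + 10.6 * (0.7660, -0.6428) = (-3.5662 + 8.1201, -18.8011 + -6.8135) = (4.5539, -25.6147)
End effector: (4.5539, -25.6147)

Answer: 4.5539 -25.6147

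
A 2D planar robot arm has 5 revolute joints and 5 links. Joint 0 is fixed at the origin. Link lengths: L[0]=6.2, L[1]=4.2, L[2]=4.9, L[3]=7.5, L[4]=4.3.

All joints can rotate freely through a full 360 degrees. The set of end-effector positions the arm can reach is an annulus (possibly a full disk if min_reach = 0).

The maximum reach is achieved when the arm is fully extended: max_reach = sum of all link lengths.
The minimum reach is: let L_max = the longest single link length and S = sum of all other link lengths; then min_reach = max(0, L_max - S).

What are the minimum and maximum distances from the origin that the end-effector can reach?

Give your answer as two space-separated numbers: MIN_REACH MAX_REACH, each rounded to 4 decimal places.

Answer: 0.0000 27.1000

Derivation:
Link lengths: [6.2, 4.2, 4.9, 7.5, 4.3]
max_reach = 6.2 + 4.2 + 4.9 + 7.5 + 4.3 = 27.1
L_max = max([6.2, 4.2, 4.9, 7.5, 4.3]) = 7.5
S (sum of others) = 27.1 - 7.5 = 19.6
min_reach = max(0, 7.5 - 19.6) = max(0, -12.1) = 0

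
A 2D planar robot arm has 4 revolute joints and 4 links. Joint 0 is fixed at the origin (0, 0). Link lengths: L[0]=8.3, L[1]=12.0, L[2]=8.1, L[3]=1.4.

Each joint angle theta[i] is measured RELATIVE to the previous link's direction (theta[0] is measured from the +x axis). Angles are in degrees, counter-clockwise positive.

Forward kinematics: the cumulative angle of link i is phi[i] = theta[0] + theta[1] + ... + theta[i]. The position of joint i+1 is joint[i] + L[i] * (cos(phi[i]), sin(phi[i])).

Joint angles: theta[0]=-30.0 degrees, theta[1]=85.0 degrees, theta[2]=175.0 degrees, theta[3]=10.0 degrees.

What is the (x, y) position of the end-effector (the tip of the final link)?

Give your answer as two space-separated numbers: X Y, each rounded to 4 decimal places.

joint[0] = (0.0000, 0.0000)  (base)
link 0: phi[0] = -30 = -30 deg
  cos(-30 deg) = 0.8660, sin(-30 deg) = -0.5000
  joint[1] = (0.0000, 0.0000) + 8.3 * (0.8660, -0.5000) = (0.0000 + 7.1880, 0.0000 + -4.1500) = (7.1880, -4.1500)
link 1: phi[1] = -30 + 85 = 55 deg
  cos(55 deg) = 0.5736, sin(55 deg) = 0.8192
  joint[2] = (7.1880, -4.1500) + 12 * (0.5736, 0.8192) = (7.1880 + 6.8829, -4.1500 + 9.8298) = (14.0709, 5.6798)
link 2: phi[2] = -30 + 85 + 175 = 230 deg
  cos(230 deg) = -0.6428, sin(230 deg) = -0.7660
  joint[3] = (14.0709, 5.6798) + 8.1 * (-0.6428, -0.7660) = (14.0709 + -5.2066, 5.6798 + -6.2050) = (8.8643, -0.5251)
link 3: phi[3] = -30 + 85 + 175 + 10 = 240 deg
  cos(240 deg) = -0.5000, sin(240 deg) = -0.8660
  joint[4] = (8.8643, -0.5251) + 1.4 * (-0.5000, -0.8660) = (8.8643 + -0.7000, -0.5251 + -1.2124) = (8.1643, -1.7376)
End effector: (8.1643, -1.7376)

Answer: 8.1643 -1.7376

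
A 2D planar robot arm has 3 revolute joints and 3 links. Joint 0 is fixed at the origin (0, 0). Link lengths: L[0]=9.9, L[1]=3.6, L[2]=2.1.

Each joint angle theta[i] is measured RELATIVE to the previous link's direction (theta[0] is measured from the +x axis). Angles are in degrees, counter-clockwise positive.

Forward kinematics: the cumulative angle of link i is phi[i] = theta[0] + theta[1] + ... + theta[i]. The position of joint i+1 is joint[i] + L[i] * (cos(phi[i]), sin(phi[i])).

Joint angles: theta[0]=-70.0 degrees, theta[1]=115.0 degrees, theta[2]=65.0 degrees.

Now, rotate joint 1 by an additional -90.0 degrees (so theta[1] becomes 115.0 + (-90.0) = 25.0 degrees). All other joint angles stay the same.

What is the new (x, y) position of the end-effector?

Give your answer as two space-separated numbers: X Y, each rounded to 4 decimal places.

Answer: 7.9049 -11.1303

Derivation:
joint[0] = (0.0000, 0.0000)  (base)
link 0: phi[0] = -70 = -70 deg
  cos(-70 deg) = 0.3420, sin(-70 deg) = -0.9397
  joint[1] = (0.0000, 0.0000) + 9.9 * (0.3420, -0.9397) = (0.0000 + 3.3860, 0.0000 + -9.3030) = (3.3860, -9.3030)
link 1: phi[1] = -70 + 25 = -45 deg
  cos(-45 deg) = 0.7071, sin(-45 deg) = -0.7071
  joint[2] = (3.3860, -9.3030) + 3.6 * (0.7071, -0.7071) = (3.3860 + 2.5456, -9.3030 + -2.5456) = (5.9316, -11.8485)
link 2: phi[2] = -70 + 25 + 65 = 20 deg
  cos(20 deg) = 0.9397, sin(20 deg) = 0.3420
  joint[3] = (5.9316, -11.8485) + 2.1 * (0.9397, 0.3420) = (5.9316 + 1.9734, -11.8485 + 0.7182) = (7.9049, -11.1303)
End effector: (7.9049, -11.1303)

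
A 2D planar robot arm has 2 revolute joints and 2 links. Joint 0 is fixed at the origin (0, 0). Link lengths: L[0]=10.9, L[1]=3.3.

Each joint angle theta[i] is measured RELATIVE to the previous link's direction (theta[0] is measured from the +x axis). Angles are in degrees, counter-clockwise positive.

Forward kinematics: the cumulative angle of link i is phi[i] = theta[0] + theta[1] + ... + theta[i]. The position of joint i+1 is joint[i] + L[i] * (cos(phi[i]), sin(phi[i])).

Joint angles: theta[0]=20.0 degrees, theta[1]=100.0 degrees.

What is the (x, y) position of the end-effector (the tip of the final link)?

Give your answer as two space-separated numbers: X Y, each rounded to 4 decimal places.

Answer: 8.5926 6.5859

Derivation:
joint[0] = (0.0000, 0.0000)  (base)
link 0: phi[0] = 20 = 20 deg
  cos(20 deg) = 0.9397, sin(20 deg) = 0.3420
  joint[1] = (0.0000, 0.0000) + 10.9 * (0.9397, 0.3420) = (0.0000 + 10.2426, 0.0000 + 3.7280) = (10.2426, 3.7280)
link 1: phi[1] = 20 + 100 = 120 deg
  cos(120 deg) = -0.5000, sin(120 deg) = 0.8660
  joint[2] = (10.2426, 3.7280) + 3.3 * (-0.5000, 0.8660) = (10.2426 + -1.6500, 3.7280 + 2.8579) = (8.5926, 6.5859)
End effector: (8.5926, 6.5859)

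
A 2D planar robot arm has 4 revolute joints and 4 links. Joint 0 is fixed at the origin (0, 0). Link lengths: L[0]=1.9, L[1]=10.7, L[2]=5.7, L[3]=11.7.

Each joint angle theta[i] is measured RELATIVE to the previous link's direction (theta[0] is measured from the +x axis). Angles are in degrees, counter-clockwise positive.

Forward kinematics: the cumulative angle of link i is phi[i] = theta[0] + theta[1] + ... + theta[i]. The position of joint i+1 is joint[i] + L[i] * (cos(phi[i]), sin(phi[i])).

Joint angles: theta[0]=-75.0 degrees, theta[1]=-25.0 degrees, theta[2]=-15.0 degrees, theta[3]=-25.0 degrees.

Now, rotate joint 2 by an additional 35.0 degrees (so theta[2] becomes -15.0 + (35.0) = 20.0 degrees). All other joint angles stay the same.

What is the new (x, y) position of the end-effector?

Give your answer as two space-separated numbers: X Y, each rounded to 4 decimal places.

joint[0] = (0.0000, 0.0000)  (base)
link 0: phi[0] = -75 = -75 deg
  cos(-75 deg) = 0.2588, sin(-75 deg) = -0.9659
  joint[1] = (0.0000, 0.0000) + 1.9 * (0.2588, -0.9659) = (0.0000 + 0.4918, 0.0000 + -1.8353) = (0.4918, -1.8353)
link 1: phi[1] = -75 + -25 = -100 deg
  cos(-100 deg) = -0.1736, sin(-100 deg) = -0.9848
  joint[2] = (0.4918, -1.8353) + 10.7 * (-0.1736, -0.9848) = (0.4918 + -1.8580, -1.8353 + -10.5374) = (-1.3663, -12.3727)
link 2: phi[2] = -75 + -25 + 20 = -80 deg
  cos(-80 deg) = 0.1736, sin(-80 deg) = -0.9848
  joint[3] = (-1.3663, -12.3727) + 5.7 * (0.1736, -0.9848) = (-1.3663 + 0.9898, -12.3727 + -5.6134) = (-0.3765, -17.9861)
link 3: phi[3] = -75 + -25 + 20 + -25 = -105 deg
  cos(-105 deg) = -0.2588, sin(-105 deg) = -0.9659
  joint[4] = (-0.3765, -17.9861) + 11.7 * (-0.2588, -0.9659) = (-0.3765 + -3.0282, -17.9861 + -11.3013) = (-3.4047, -29.2874)
End effector: (-3.4047, -29.2874)

Answer: -3.4047 -29.2874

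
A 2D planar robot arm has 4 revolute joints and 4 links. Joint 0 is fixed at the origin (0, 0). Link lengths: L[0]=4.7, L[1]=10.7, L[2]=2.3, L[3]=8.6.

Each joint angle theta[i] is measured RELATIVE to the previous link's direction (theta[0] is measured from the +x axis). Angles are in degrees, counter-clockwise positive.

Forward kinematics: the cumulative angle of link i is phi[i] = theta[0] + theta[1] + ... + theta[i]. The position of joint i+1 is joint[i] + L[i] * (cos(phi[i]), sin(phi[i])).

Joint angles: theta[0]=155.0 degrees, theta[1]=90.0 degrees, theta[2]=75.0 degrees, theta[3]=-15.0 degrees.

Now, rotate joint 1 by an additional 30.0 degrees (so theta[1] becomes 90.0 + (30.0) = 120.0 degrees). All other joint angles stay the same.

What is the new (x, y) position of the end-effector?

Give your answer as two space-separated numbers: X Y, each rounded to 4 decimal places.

joint[0] = (0.0000, 0.0000)  (base)
link 0: phi[0] = 155 = 155 deg
  cos(155 deg) = -0.9063, sin(155 deg) = 0.4226
  joint[1] = (0.0000, 0.0000) + 4.7 * (-0.9063, 0.4226) = (0.0000 + -4.2596, 0.0000 + 1.9863) = (-4.2596, 1.9863)
link 1: phi[1] = 155 + 120 = 275 deg
  cos(275 deg) = 0.0872, sin(275 deg) = -0.9962
  joint[2] = (-4.2596, 1.9863) + 10.7 * (0.0872, -0.9962) = (-4.2596 + 0.9326, 1.9863 + -10.6593) = (-3.3271, -8.6730)
link 2: phi[2] = 155 + 120 + 75 = 350 deg
  cos(350 deg) = 0.9848, sin(350 deg) = -0.1736
  joint[3] = (-3.3271, -8.6730) + 2.3 * (0.9848, -0.1736) = (-3.3271 + 2.2651, -8.6730 + -0.3994) = (-1.0620, -9.0724)
link 3: phi[3] = 155 + 120 + 75 + -15 = 335 deg
  cos(335 deg) = 0.9063, sin(335 deg) = -0.4226
  joint[4] = (-1.0620, -9.0724) + 8.6 * (0.9063, -0.4226) = (-1.0620 + 7.7942, -9.0724 + -3.6345) = (6.7322, -12.7069)
End effector: (6.7322, -12.7069)

Answer: 6.7322 -12.7069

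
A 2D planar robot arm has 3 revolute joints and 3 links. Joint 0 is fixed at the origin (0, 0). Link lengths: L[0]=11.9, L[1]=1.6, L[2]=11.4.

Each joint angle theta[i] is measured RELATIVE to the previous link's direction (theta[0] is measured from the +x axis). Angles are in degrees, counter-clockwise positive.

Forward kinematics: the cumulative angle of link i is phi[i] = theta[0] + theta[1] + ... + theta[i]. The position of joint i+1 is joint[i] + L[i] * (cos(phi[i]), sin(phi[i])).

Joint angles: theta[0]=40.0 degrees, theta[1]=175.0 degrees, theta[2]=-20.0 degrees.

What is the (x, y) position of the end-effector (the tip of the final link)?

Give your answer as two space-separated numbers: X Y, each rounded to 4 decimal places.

joint[0] = (0.0000, 0.0000)  (base)
link 0: phi[0] = 40 = 40 deg
  cos(40 deg) = 0.7660, sin(40 deg) = 0.6428
  joint[1] = (0.0000, 0.0000) + 11.9 * (0.7660, 0.6428) = (0.0000 + 9.1159, 0.0000 + 7.6492) = (9.1159, 7.6492)
link 1: phi[1] = 40 + 175 = 215 deg
  cos(215 deg) = -0.8192, sin(215 deg) = -0.5736
  joint[2] = (9.1159, 7.6492) + 1.6 * (-0.8192, -0.5736) = (9.1159 + -1.3106, 7.6492 + -0.9177) = (7.8053, 6.7315)
link 2: phi[2] = 40 + 175 + -20 = 195 deg
  cos(195 deg) = -0.9659, sin(195 deg) = -0.2588
  joint[3] = (7.8053, 6.7315) + 11.4 * (-0.9659, -0.2588) = (7.8053 + -11.0116, 6.7315 + -2.9505) = (-3.2063, 3.7809)
End effector: (-3.2063, 3.7809)

Answer: -3.2063 3.7809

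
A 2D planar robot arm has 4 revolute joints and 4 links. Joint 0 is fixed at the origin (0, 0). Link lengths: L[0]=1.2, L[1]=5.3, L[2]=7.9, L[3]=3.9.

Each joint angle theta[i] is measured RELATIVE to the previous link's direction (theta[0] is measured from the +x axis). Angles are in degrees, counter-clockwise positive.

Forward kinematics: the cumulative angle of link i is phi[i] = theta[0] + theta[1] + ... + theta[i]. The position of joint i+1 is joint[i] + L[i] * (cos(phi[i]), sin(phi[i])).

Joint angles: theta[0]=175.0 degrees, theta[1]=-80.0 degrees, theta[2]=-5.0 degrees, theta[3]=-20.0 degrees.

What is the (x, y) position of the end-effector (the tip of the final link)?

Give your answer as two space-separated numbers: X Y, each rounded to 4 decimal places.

Answer: -0.3235 16.9492

Derivation:
joint[0] = (0.0000, 0.0000)  (base)
link 0: phi[0] = 175 = 175 deg
  cos(175 deg) = -0.9962, sin(175 deg) = 0.0872
  joint[1] = (0.0000, 0.0000) + 1.2 * (-0.9962, 0.0872) = (0.0000 + -1.1954, 0.0000 + 0.1046) = (-1.1954, 0.1046)
link 1: phi[1] = 175 + -80 = 95 deg
  cos(95 deg) = -0.0872, sin(95 deg) = 0.9962
  joint[2] = (-1.1954, 0.1046) + 5.3 * (-0.0872, 0.9962) = (-1.1954 + -0.4619, 0.1046 + 5.2798) = (-1.6574, 5.3844)
link 2: phi[2] = 175 + -80 + -5 = 90 deg
  cos(90 deg) = 0.0000, sin(90 deg) = 1.0000
  joint[3] = (-1.6574, 5.3844) + 7.9 * (0.0000, 1.0000) = (-1.6574 + 0.0000, 5.3844 + 7.9000) = (-1.6574, 13.2844)
link 3: phi[3] = 175 + -80 + -5 + -20 = 70 deg
  cos(70 deg) = 0.3420, sin(70 deg) = 0.9397
  joint[4] = (-1.6574, 13.2844) + 3.9 * (0.3420, 0.9397) = (-1.6574 + 1.3339, 13.2844 + 3.6648) = (-0.3235, 16.9492)
End effector: (-0.3235, 16.9492)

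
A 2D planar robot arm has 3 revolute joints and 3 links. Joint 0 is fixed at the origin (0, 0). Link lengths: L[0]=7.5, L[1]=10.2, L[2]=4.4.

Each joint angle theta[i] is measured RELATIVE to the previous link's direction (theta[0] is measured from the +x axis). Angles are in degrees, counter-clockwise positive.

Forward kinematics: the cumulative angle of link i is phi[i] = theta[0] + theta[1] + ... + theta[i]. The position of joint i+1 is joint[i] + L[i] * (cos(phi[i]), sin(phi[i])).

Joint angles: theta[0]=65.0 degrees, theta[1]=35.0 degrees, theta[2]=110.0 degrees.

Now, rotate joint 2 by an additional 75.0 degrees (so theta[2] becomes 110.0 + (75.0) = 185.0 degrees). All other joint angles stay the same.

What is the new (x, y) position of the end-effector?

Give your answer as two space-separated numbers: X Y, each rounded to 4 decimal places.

Answer: 2.5372 12.5923

Derivation:
joint[0] = (0.0000, 0.0000)  (base)
link 0: phi[0] = 65 = 65 deg
  cos(65 deg) = 0.4226, sin(65 deg) = 0.9063
  joint[1] = (0.0000, 0.0000) + 7.5 * (0.4226, 0.9063) = (0.0000 + 3.1696, 0.0000 + 6.7973) = (3.1696, 6.7973)
link 1: phi[1] = 65 + 35 = 100 deg
  cos(100 deg) = -0.1736, sin(100 deg) = 0.9848
  joint[2] = (3.1696, 6.7973) + 10.2 * (-0.1736, 0.9848) = (3.1696 + -1.7712, 6.7973 + 10.0450) = (1.3984, 16.8423)
link 2: phi[2] = 65 + 35 + 185 = 285 deg
  cos(285 deg) = 0.2588, sin(285 deg) = -0.9659
  joint[3] = (1.3984, 16.8423) + 4.4 * (0.2588, -0.9659) = (1.3984 + 1.1388, 16.8423 + -4.2501) = (2.5372, 12.5923)
End effector: (2.5372, 12.5923)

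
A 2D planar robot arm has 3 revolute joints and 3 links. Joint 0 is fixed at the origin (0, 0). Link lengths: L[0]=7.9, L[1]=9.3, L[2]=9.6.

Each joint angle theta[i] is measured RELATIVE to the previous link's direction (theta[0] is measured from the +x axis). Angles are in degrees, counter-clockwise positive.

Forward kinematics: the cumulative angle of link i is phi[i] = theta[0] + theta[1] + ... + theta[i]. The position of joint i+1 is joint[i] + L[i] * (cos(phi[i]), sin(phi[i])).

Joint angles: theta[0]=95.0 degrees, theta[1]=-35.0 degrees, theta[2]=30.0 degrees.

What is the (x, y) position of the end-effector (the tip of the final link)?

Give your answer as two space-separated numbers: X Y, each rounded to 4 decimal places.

Answer: 3.9615 25.5240

Derivation:
joint[0] = (0.0000, 0.0000)  (base)
link 0: phi[0] = 95 = 95 deg
  cos(95 deg) = -0.0872, sin(95 deg) = 0.9962
  joint[1] = (0.0000, 0.0000) + 7.9 * (-0.0872, 0.9962) = (0.0000 + -0.6885, 0.0000 + 7.8699) = (-0.6885, 7.8699)
link 1: phi[1] = 95 + -35 = 60 deg
  cos(60 deg) = 0.5000, sin(60 deg) = 0.8660
  joint[2] = (-0.6885, 7.8699) + 9.3 * (0.5000, 0.8660) = (-0.6885 + 4.6500, 7.8699 + 8.0540) = (3.9615, 15.9240)
link 2: phi[2] = 95 + -35 + 30 = 90 deg
  cos(90 deg) = 0.0000, sin(90 deg) = 1.0000
  joint[3] = (3.9615, 15.9240) + 9.6 * (0.0000, 1.0000) = (3.9615 + 0.0000, 15.9240 + 9.6000) = (3.9615, 25.5240)
End effector: (3.9615, 25.5240)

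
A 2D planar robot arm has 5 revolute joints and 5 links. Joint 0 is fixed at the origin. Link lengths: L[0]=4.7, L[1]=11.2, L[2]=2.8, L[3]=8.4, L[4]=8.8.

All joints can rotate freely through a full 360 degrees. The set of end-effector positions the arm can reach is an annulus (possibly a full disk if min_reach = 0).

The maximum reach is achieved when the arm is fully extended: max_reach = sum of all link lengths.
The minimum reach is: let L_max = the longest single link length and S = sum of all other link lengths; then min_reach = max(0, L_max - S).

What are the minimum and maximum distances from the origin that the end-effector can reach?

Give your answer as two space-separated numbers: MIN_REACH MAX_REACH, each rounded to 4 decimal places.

Link lengths: [4.7, 11.2, 2.8, 8.4, 8.8]
max_reach = 4.7 + 11.2 + 2.8 + 8.4 + 8.8 = 35.9
L_max = max([4.7, 11.2, 2.8, 8.4, 8.8]) = 11.2
S (sum of others) = 35.9 - 11.2 = 24.7
min_reach = max(0, 11.2 - 24.7) = max(0, -13.5) = 0

Answer: 0.0000 35.9000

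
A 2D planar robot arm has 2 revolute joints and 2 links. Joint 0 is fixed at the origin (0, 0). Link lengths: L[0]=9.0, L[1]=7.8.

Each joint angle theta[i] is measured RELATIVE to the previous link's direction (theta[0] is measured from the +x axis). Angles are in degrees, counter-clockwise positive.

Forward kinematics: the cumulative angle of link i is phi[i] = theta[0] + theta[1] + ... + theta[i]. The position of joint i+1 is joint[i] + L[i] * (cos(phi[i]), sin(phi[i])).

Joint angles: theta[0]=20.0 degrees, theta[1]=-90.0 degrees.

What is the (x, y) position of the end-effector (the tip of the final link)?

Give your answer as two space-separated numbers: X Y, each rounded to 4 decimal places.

joint[0] = (0.0000, 0.0000)  (base)
link 0: phi[0] = 20 = 20 deg
  cos(20 deg) = 0.9397, sin(20 deg) = 0.3420
  joint[1] = (0.0000, 0.0000) + 9 * (0.9397, 0.3420) = (0.0000 + 8.4572, 0.0000 + 3.0782) = (8.4572, 3.0782)
link 1: phi[1] = 20 + -90 = -70 deg
  cos(-70 deg) = 0.3420, sin(-70 deg) = -0.9397
  joint[2] = (8.4572, 3.0782) + 7.8 * (0.3420, -0.9397) = (8.4572 + 2.6678, 3.0782 + -7.3296) = (11.1250, -4.2514)
End effector: (11.1250, -4.2514)

Answer: 11.1250 -4.2514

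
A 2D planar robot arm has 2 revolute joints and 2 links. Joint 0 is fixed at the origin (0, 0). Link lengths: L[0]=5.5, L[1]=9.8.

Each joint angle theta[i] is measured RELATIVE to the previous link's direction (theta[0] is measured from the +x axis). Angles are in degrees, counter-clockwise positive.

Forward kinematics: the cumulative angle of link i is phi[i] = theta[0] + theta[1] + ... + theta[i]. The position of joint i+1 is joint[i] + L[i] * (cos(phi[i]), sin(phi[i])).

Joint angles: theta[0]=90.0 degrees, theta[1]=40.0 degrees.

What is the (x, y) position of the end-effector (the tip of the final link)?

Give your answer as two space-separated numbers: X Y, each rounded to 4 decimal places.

joint[0] = (0.0000, 0.0000)  (base)
link 0: phi[0] = 90 = 90 deg
  cos(90 deg) = 0.0000, sin(90 deg) = 1.0000
  joint[1] = (0.0000, 0.0000) + 5.5 * (0.0000, 1.0000) = (0.0000 + 0.0000, 0.0000 + 5.5000) = (0.0000, 5.5000)
link 1: phi[1] = 90 + 40 = 130 deg
  cos(130 deg) = -0.6428, sin(130 deg) = 0.7660
  joint[2] = (0.0000, 5.5000) + 9.8 * (-0.6428, 0.7660) = (0.0000 + -6.2993, 5.5000 + 7.5072) = (-6.2993, 13.0072)
End effector: (-6.2993, 13.0072)

Answer: -6.2993 13.0072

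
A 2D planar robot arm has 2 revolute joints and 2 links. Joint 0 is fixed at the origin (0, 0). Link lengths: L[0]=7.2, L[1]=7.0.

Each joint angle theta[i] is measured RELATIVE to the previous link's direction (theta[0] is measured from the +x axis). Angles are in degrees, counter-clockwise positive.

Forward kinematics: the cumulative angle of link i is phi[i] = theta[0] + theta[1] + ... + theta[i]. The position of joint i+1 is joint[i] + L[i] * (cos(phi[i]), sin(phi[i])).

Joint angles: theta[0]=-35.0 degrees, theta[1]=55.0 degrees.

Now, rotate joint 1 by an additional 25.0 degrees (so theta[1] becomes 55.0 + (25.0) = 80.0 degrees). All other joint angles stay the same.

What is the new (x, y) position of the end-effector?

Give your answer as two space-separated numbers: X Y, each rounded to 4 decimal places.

Answer: 10.8476 0.8200

Derivation:
joint[0] = (0.0000, 0.0000)  (base)
link 0: phi[0] = -35 = -35 deg
  cos(-35 deg) = 0.8192, sin(-35 deg) = -0.5736
  joint[1] = (0.0000, 0.0000) + 7.2 * (0.8192, -0.5736) = (0.0000 + 5.8979, 0.0000 + -4.1298) = (5.8979, -4.1298)
link 1: phi[1] = -35 + 80 = 45 deg
  cos(45 deg) = 0.7071, sin(45 deg) = 0.7071
  joint[2] = (5.8979, -4.1298) + 7 * (0.7071, 0.7071) = (5.8979 + 4.9497, -4.1298 + 4.9497) = (10.8476, 0.8200)
End effector: (10.8476, 0.8200)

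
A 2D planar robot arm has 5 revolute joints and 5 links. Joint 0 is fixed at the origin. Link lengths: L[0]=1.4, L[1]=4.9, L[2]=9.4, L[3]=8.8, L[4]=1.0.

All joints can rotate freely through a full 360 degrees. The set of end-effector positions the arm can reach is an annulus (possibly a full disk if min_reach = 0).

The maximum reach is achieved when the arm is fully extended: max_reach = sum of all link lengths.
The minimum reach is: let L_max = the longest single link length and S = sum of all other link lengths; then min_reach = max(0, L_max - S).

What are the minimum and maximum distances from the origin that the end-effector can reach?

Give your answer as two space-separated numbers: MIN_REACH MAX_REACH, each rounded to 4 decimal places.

Answer: 0.0000 25.5000

Derivation:
Link lengths: [1.4, 4.9, 9.4, 8.8, 1.0]
max_reach = 1.4 + 4.9 + 9.4 + 8.8 + 1 = 25.5
L_max = max([1.4, 4.9, 9.4, 8.8, 1.0]) = 9.4
S (sum of others) = 25.5 - 9.4 = 16.1
min_reach = max(0, 9.4 - 16.1) = max(0, -6.7) = 0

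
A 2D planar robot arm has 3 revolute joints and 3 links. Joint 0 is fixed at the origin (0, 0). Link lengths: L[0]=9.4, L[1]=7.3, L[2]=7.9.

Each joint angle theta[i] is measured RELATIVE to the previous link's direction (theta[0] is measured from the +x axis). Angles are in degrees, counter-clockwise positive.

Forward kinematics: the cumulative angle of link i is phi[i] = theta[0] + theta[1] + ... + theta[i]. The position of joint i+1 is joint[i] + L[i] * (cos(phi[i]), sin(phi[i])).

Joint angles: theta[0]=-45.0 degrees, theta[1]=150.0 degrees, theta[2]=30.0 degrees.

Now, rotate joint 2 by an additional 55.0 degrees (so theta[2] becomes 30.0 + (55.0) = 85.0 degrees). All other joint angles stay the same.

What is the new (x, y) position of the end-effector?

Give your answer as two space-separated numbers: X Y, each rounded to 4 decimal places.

Answer: -3.0226 -0.9674

Derivation:
joint[0] = (0.0000, 0.0000)  (base)
link 0: phi[0] = -45 = -45 deg
  cos(-45 deg) = 0.7071, sin(-45 deg) = -0.7071
  joint[1] = (0.0000, 0.0000) + 9.4 * (0.7071, -0.7071) = (0.0000 + 6.6468, 0.0000 + -6.6468) = (6.6468, -6.6468)
link 1: phi[1] = -45 + 150 = 105 deg
  cos(105 deg) = -0.2588, sin(105 deg) = 0.9659
  joint[2] = (6.6468, -6.6468) + 7.3 * (-0.2588, 0.9659) = (6.6468 + -1.8894, -6.6468 + 7.0513) = (4.7574, 0.4045)
link 2: phi[2] = -45 + 150 + 85 = 190 deg
  cos(190 deg) = -0.9848, sin(190 deg) = -0.1736
  joint[3] = (4.7574, 0.4045) + 7.9 * (-0.9848, -0.1736) = (4.7574 + -7.7800, 0.4045 + -1.3718) = (-3.0226, -0.9674)
End effector: (-3.0226, -0.9674)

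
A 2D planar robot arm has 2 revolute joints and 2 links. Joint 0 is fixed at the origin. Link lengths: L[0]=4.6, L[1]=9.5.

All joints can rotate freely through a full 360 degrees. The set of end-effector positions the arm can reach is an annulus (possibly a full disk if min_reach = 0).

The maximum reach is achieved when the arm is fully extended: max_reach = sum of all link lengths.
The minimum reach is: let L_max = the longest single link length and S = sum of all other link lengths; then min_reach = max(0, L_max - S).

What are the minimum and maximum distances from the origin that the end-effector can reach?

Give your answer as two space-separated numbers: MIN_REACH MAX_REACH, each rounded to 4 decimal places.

Answer: 4.9000 14.1000

Derivation:
Link lengths: [4.6, 9.5]
max_reach = 4.6 + 9.5 = 14.1
L_max = max([4.6, 9.5]) = 9.5
S (sum of others) = 14.1 - 9.5 = 4.6
min_reach = max(0, 9.5 - 4.6) = max(0, 4.9) = 4.9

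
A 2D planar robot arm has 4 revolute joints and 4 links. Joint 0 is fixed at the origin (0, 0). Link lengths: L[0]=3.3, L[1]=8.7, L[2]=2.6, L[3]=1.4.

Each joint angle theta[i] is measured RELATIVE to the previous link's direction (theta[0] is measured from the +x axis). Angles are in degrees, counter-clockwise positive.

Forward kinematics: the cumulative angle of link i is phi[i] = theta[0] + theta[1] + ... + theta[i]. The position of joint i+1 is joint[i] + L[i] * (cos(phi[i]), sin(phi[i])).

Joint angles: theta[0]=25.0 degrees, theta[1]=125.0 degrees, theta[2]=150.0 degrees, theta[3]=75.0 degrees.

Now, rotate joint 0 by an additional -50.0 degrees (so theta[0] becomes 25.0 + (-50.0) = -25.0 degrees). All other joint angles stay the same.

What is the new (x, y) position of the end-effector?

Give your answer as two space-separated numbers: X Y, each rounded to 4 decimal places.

joint[0] = (0.0000, 0.0000)  (base)
link 0: phi[0] = -25 = -25 deg
  cos(-25 deg) = 0.9063, sin(-25 deg) = -0.4226
  joint[1] = (0.0000, 0.0000) + 3.3 * (0.9063, -0.4226) = (0.0000 + 2.9908, 0.0000 + -1.3946) = (2.9908, -1.3946)
link 1: phi[1] = -25 + 125 = 100 deg
  cos(100 deg) = -0.1736, sin(100 deg) = 0.9848
  joint[2] = (2.9908, -1.3946) + 8.7 * (-0.1736, 0.9848) = (2.9908 + -1.5107, -1.3946 + 8.5678) = (1.4801, 7.1732)
link 2: phi[2] = -25 + 125 + 150 = 250 deg
  cos(250 deg) = -0.3420, sin(250 deg) = -0.9397
  joint[3] = (1.4801, 7.1732) + 2.6 * (-0.3420, -0.9397) = (1.4801 + -0.8893, 7.1732 + -2.4432) = (0.5908, 4.7300)
link 3: phi[3] = -25 + 125 + 150 + 75 = 325 deg
  cos(325 deg) = 0.8192, sin(325 deg) = -0.5736
  joint[4] = (0.5908, 4.7300) + 1.4 * (0.8192, -0.5736) = (0.5908 + 1.1468, 4.7300 + -0.8030) = (1.7376, 3.9270)
End effector: (1.7376, 3.9270)

Answer: 1.7376 3.9270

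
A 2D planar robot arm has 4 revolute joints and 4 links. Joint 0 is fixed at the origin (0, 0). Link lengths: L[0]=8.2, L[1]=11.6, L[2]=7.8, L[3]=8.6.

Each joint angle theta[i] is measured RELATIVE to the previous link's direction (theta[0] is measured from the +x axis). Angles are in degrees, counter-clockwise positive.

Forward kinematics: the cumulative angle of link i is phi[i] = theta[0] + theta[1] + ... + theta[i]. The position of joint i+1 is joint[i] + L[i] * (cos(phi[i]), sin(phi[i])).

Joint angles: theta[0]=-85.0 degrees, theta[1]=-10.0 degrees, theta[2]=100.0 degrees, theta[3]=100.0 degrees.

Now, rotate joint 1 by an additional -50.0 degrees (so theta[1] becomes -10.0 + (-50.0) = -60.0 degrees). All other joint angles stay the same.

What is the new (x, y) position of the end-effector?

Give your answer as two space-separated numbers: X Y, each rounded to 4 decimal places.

joint[0] = (0.0000, 0.0000)  (base)
link 0: phi[0] = -85 = -85 deg
  cos(-85 deg) = 0.0872, sin(-85 deg) = -0.9962
  joint[1] = (0.0000, 0.0000) + 8.2 * (0.0872, -0.9962) = (0.0000 + 0.7147, 0.0000 + -8.1688) = (0.7147, -8.1688)
link 1: phi[1] = -85 + -60 = -145 deg
  cos(-145 deg) = -0.8192, sin(-145 deg) = -0.5736
  joint[2] = (0.7147, -8.1688) + 11.6 * (-0.8192, -0.5736) = (0.7147 + -9.5022, -8.1688 + -6.6535) = (-8.7875, -14.8223)
link 2: phi[2] = -85 + -60 + 100 = -45 deg
  cos(-45 deg) = 0.7071, sin(-45 deg) = -0.7071
  joint[3] = (-8.7875, -14.8223) + 7.8 * (0.7071, -0.7071) = (-8.7875 + 5.5154, -14.8223 + -5.5154) = (-3.2721, -20.3377)
link 3: phi[3] = -85 + -60 + 100 + 100 = 55 deg
  cos(55 deg) = 0.5736, sin(55 deg) = 0.8192
  joint[4] = (-3.2721, -20.3377) + 8.6 * (0.5736, 0.8192) = (-3.2721 + 4.9328, -20.3377 + 7.0447) = (1.6607, -13.2930)
End effector: (1.6607, -13.2930)

Answer: 1.6607 -13.2930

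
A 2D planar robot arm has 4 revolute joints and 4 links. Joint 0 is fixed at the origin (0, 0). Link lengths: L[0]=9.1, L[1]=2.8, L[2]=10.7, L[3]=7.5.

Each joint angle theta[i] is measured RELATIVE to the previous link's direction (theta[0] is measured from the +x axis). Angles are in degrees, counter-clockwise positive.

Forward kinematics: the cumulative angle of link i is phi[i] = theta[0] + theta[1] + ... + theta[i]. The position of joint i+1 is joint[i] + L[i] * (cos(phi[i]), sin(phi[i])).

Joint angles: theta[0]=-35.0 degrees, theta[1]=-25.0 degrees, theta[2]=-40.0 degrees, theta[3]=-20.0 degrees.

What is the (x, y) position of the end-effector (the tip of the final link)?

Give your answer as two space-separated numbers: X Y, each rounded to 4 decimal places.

Answer: 3.2462 -24.6771

Derivation:
joint[0] = (0.0000, 0.0000)  (base)
link 0: phi[0] = -35 = -35 deg
  cos(-35 deg) = 0.8192, sin(-35 deg) = -0.5736
  joint[1] = (0.0000, 0.0000) + 9.1 * (0.8192, -0.5736) = (0.0000 + 7.4543, 0.0000 + -5.2195) = (7.4543, -5.2195)
link 1: phi[1] = -35 + -25 = -60 deg
  cos(-60 deg) = 0.5000, sin(-60 deg) = -0.8660
  joint[2] = (7.4543, -5.2195) + 2.8 * (0.5000, -0.8660) = (7.4543 + 1.4000, -5.2195 + -2.4249) = (8.8543, -7.6444)
link 2: phi[2] = -35 + -25 + -40 = -100 deg
  cos(-100 deg) = -0.1736, sin(-100 deg) = -0.9848
  joint[3] = (8.8543, -7.6444) + 10.7 * (-0.1736, -0.9848) = (8.8543 + -1.8580, -7.6444 + -10.5374) = (6.9962, -18.1819)
link 3: phi[3] = -35 + -25 + -40 + -20 = -120 deg
  cos(-120 deg) = -0.5000, sin(-120 deg) = -0.8660
  joint[4] = (6.9962, -18.1819) + 7.5 * (-0.5000, -0.8660) = (6.9962 + -3.7500, -18.1819 + -6.4952) = (3.2462, -24.6771)
End effector: (3.2462, -24.6771)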